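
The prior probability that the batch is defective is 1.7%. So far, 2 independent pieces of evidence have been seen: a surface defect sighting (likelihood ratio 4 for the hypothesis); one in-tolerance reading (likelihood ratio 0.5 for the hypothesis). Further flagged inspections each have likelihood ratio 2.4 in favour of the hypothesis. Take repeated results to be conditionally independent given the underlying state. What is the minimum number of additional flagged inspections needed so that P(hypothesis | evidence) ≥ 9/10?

Prior odds = 0.017/0.983 = 17/983.
Combined Bayes factor of the evidence already in hand = 4 × 0.5 = 2.
Odds after that evidence = (17/983) × 2 = 34/983.
Target odds = 0.9/0.1 = 9.
Need 2.4ⁿ ≥ 9 ÷ (34/983) = 8847/34.
2.4⁶ = 2985984/15625 falls short of 8847/34 but 2.4⁷ = 35831808/78125 reaches it, so n = 7.

7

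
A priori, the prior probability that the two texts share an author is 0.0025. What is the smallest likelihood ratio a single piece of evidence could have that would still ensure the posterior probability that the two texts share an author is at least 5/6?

Prior odds = 0.0025/0.9975 = 1/399.
Target odds = (5/6)/(1/6) = 5.
Required Bayes factor = 5 ÷ (1/399) = 1995.

1995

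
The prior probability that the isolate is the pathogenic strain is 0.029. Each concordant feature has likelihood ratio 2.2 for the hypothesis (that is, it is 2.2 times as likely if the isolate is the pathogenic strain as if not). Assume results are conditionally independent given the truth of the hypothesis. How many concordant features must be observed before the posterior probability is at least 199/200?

Prior odds = 0.029/0.971 = 29/971.
Likelihood ratio per concordant feature = 2.2.
Target odds: 0.995 ÷ 0.005 = 199.
Need (29/971) × 2.2ⁿ ≥ 199, i.e. 2.2ⁿ ≥ 193229/29.
2.2¹¹ ≈5843.18 falls short of 193229/29 but 2.2¹² ≈12855 reaches it, so n = 12.

12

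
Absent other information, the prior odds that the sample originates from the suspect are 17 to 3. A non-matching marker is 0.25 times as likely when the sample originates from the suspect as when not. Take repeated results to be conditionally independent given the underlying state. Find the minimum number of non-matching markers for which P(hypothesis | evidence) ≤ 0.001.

Prior odds = 17/3.
Likelihood ratio per non-matching marker = 0.25.
Target odds: 0.001 ÷ 0.999 = 1/999.
Require 0.25ⁿ ≤ 1/999 ÷ (17/3) = 1/5661.
0.25⁶ = 1/4096 is still above 1/5661 but 0.25⁷ = 1/16384 is at or below it, so n = 7.

7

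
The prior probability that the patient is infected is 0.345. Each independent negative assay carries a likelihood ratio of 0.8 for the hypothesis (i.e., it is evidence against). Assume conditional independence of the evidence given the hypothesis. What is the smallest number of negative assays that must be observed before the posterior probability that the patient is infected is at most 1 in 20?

11

Prior odds = 0.345/0.655 = 69/131.
Likelihood ratio per negative assay = 0.8.
Target odds: 0.05 ÷ 0.95 = 1/19.
Require 0.8ⁿ ≤ 1/19 ÷ (69/131) = 131/1311.
0.8¹⁰ = 1048576/9765625 is still above 131/1311 but 0.8¹¹ = 4194304/48828125 is at or below it, so n = 11.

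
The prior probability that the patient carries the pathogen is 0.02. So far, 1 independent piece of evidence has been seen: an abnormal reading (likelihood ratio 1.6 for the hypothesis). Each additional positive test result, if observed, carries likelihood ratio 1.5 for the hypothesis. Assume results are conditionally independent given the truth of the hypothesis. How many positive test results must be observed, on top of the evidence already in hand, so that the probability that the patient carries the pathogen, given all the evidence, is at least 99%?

Prior odds = 0.02/0.98 = 1/49.
Bayes factor of the evidence already in hand = 1.6.
Odds after that evidence = (1/49) × 1.6 = 8/245.
Target odds = 0.99/0.01 = 99.
Need 1.5ⁿ ≥ 99 ÷ (8/245) = 3031.875.
1.5¹⁹ ≈2216.84 falls short of 3031.875 but 1.5²⁰ ≈3325.26 reaches it, so n = 20.

20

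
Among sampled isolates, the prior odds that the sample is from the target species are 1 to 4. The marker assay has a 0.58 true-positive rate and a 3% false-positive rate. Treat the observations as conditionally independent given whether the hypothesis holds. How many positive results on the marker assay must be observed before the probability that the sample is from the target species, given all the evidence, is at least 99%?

Prior odds = 0.25.
Likelihood ratio of a positive result = 0.58/0.03 = 58/3.
Target posterior odds = 0.99/0.01 = 99.
Need 0.25 × (58/3)ⁿ ≥ 99, i.e. (58/3)ⁿ ≥ 396.
(58/3)² = 3364/9 falls short of 396 but (58/3)³ = 195112/27 reaches it, so n = 3.

3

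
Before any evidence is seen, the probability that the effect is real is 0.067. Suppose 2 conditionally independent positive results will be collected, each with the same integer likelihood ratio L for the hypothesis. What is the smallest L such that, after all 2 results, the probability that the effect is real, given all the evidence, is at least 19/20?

17

Prior odds = 0.067/0.933 = 67/933.
Target odds = 0.95/0.05 = 19.
Need L² ≥ 19 ÷ (67/933) = 17727/67.
16² = 256 < 17727/67 ≤ 289 = 17², so L = 17.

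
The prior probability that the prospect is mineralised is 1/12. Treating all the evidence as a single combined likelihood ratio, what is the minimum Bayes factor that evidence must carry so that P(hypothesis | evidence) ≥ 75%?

33

Prior odds = (1/12)/(11/12) = 1/11.
Target odds = 0.75/0.25 = 3.
Required Bayes factor = 3 ÷ (1/11) = 33.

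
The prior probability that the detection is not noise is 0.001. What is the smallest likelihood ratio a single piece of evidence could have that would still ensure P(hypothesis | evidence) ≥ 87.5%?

Prior odds = 0.001/0.999 = 1/999.
Target odds = 0.875/0.125 = 7.
Required Bayes factor = 7 ÷ (1/999) = 6993.

6993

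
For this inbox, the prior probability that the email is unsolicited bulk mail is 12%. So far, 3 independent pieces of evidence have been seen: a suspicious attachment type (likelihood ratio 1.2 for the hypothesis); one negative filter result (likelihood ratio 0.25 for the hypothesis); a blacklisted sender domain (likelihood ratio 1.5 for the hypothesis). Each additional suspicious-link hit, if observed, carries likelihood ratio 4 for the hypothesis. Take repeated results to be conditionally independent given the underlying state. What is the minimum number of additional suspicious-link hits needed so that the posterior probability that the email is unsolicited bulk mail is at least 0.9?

4

Prior odds = 0.12/0.88 = 3/22.
Combined Bayes factor of the evidence already in hand = 1.2 × 0.25 × 1.5 = 0.45.
Odds after that evidence = (3/22) × 0.45 = 27/440.
Target odds = 0.9/0.1 = 9.
Need 4ⁿ ≥ 9 ÷ (27/440) = 440/3.
4³ = 64 falls short of 440/3 but 4⁴ = 256 reaches it, so n = 4.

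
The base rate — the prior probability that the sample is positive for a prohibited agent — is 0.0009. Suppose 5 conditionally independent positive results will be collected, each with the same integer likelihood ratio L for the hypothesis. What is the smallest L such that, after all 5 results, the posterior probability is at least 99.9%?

Prior odds = 0.0009/0.9991 = 9/9991.
Target odds = 0.999/0.001 = 999.
Need L⁵ ≥ 999 ÷ (9/9991) = 1109001.
16⁵ = 1048576 < 1109001 ≤ 1419857 = 17⁵, so L = 17.

17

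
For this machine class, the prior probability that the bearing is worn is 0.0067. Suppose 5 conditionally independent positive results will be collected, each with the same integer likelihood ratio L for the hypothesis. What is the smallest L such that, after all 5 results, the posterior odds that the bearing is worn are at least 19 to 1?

Prior odds = 0.0067/0.9933 = 67/9933.
Target odds = 19.
Need L⁵ ≥ 19 ÷ (67/9933) = 188727/67.
4⁵ = 1024 < 188727/67 ≤ 3125 = 5⁵, so L = 5.

5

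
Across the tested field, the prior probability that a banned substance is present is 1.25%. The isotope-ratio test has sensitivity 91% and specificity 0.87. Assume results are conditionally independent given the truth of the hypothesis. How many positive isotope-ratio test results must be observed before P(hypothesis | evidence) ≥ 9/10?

4

Prior odds: 0.0125 ÷ 0.9875 = 1/79.
False-positive rate = 1 − 0.87 = 0.13; likelihood ratio of a positive = 0.91/0.13 = 7.
Target odds: 0.9 ÷ 0.1 = 9.
Need (1/79) × 7ⁿ ≥ 9, i.e. 7ⁿ ≥ 711.
7³ = 343 falls short of 711 but 7⁴ = 2401 reaches it, so n = 4.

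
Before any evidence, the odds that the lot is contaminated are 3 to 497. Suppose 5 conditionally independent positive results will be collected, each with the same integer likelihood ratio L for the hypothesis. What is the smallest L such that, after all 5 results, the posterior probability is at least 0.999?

Prior odds = 3/497.
Target odds = 0.999/0.001 = 999.
Need L⁵ ≥ 999 ÷ (3/497) = 165501.
11⁵ = 161051 < 165501 ≤ 248832 = 12⁵, so L = 12.

12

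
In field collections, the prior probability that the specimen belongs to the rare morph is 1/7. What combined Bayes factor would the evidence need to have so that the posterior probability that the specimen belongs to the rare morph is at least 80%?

24

Prior odds = (1/7)/(6/7) = 1/6.
Target odds = 0.8/0.2 = 4.
Required Bayes factor = 4 ÷ (1/6) = 24.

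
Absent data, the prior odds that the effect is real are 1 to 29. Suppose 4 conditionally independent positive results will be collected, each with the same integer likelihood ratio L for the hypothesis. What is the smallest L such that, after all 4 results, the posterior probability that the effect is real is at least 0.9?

5

Prior odds = 1/29.
Target odds = 0.9/0.1 = 9.
Need L⁴ ≥ 9 ÷ (1/29) = 261.
4⁴ = 256 < 261 ≤ 625 = 5⁴, so L = 5.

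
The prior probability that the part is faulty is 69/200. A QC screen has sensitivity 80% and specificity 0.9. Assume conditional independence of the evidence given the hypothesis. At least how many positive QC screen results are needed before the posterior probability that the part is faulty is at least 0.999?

Prior odds: 0.345 ÷ 0.655 = 69/131.
False-positive rate = 1 − 0.9 = 0.1; likelihood ratio of a positive = 0.8/0.1 = 8.
Target odds: 0.999 ÷ 0.001 = 999.
Need (69/131) × 8ⁿ ≥ 999, i.e. 8ⁿ ≥ 43623/23.
8³ = 512 falls short of 43623/23 but 8⁴ = 4096 reaches it, so n = 4.

4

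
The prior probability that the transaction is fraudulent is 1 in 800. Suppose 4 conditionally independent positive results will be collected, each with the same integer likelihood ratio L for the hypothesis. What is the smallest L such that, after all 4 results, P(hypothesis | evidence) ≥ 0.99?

17

Prior odds = 0.00125/0.99875 = 1/799.
Target odds = 0.99/0.01 = 99.
Need L⁴ ≥ 99 ÷ (1/799) = 79101.
16⁴ = 65536 < 79101 ≤ 83521 = 17⁴, so L = 17.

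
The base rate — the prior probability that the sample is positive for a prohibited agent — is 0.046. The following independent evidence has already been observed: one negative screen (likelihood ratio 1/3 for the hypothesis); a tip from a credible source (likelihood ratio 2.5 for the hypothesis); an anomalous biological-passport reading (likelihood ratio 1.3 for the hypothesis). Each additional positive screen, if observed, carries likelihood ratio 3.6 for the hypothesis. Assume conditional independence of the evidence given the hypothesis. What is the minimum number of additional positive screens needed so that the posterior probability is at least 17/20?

Prior odds = 0.046/0.954 = 23/477.
Combined Bayes factor of the evidence already in hand = (1/3) × 2.5 × 1.3 = 13/12.
Odds after that evidence = (23/477) × 13/12 = 299/5724.
Target odds = 0.85/0.15 = 17/3.
Need 3.6ⁿ ≥ 17/3 ÷ (299/5724) = 32436/299.
3.6³ = 46.656 falls short of 32436/299 but 3.6⁴ = 167.9616 reaches it, so n = 4.

4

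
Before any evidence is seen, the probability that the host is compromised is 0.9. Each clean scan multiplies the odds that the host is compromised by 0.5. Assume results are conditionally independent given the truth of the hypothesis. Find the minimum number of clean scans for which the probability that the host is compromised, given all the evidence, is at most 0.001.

Prior odds = 0.9/0.1 = 9.
Likelihood ratio per clean scan = 0.5.
Target posterior odds = 0.001/0.999 = 1/999.
Require 0.5ⁿ ≤ 1/999 ÷ 9 = 1/8991.
0.5¹³ = 1/8192 is still above 1/8991 but 0.5¹⁴ = 1/16384 is at or below it, so n = 14.

14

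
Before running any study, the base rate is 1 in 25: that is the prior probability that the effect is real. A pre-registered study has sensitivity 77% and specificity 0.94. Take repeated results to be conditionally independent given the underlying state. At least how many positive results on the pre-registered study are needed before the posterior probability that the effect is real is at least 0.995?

Prior odds = 0.04/0.96 = 1/24.
False-positive rate = 1 − 0.94 = 0.06; likelihood ratio of a positive = 0.77/0.06 = 77/6.
Target odds: 0.995 ÷ 0.005 = 199.
Require (77/6)ⁿ ≥ 199 ÷ (1/24) = 4776.
(77/6)³ = 456533/216 falls short of 4776 but (77/6)⁴ = 35153041/1296 reaches it, so n = 4.

4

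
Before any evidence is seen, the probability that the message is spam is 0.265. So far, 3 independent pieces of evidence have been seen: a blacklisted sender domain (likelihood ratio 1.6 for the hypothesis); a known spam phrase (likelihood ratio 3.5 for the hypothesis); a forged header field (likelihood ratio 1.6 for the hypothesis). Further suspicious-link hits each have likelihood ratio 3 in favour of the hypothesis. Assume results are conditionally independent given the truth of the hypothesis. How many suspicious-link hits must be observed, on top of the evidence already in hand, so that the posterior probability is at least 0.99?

Prior odds = 0.265/0.735 = 53/147.
Combined Bayes factor of the evidence already in hand = 1.6 × 3.5 × 1.6 = 8.96.
Odds after that evidence = (53/147) × 8.96 = 1696/525.
Target odds = 0.99/0.01 = 99.
Need 3ⁿ ≥ 99 ÷ (1696/525) = 51975/1696.
3³ = 27 falls short of 51975/1696 but 3⁴ = 81 reaches it, so n = 4.

4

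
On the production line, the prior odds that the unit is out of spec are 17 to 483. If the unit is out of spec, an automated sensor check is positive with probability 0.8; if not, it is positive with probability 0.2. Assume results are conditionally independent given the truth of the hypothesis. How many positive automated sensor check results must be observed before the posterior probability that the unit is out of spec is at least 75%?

Prior odds = 17/483.
Likelihood ratio of a positive = 0.8/0.2 = 4.
Target posterior odds = 0.75/0.25 = 3.
Need (17/483) × 4ⁿ ≥ 3, i.e. 4ⁿ ≥ 1449/17.
4³ = 64 falls short of 1449/17 but 4⁴ = 256 reaches it, so n = 4.

4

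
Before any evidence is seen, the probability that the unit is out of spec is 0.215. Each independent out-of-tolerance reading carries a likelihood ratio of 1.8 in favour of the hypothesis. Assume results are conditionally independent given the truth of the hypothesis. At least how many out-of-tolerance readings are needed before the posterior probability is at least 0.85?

Prior odds: 0.215 ÷ 0.785 = 43/157.
Likelihood ratio per out-of-tolerance reading = 1.8.
Target posterior odds = 0.85/0.15 = 17/3.
Need (43/157) × 1.8ⁿ ≥ 17/3, i.e. 1.8ⁿ ≥ 2669/129.
1.8⁵ = 18.89568 falls short of 2669/129 but 1.8⁶ = 531441/15625 reaches it, so n = 6.

6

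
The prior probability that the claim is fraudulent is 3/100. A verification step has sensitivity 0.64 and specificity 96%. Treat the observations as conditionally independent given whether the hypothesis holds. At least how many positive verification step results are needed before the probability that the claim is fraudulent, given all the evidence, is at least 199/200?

Prior odds: 0.03 ÷ 0.97 = 3/97.
False-positive rate = 1 − 0.96 = 0.04; likelihood ratio of a positive = 0.64/0.04 = 16.
Target posterior odds = 0.995/0.005 = 199.
Require 16ⁿ ≥ 199 ÷ (3/97) = 19303/3.
16³ = 4096 falls short of 19303/3 but 16⁴ = 65536 reaches it, so n = 4.

4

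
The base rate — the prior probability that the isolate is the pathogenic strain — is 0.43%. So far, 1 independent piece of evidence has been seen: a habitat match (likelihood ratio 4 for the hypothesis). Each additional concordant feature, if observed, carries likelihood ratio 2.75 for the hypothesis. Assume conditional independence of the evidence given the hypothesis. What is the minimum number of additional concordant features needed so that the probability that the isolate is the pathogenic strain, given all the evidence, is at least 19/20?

7

Prior odds = 0.0043/0.9957 = 43/9957.
Bayes factor of the evidence already in hand = 4.
Odds after that evidence = (43/9957) × 4 = 172/9957.
Target odds = 0.95/0.05 = 19.
Need 2.75ⁿ ≥ 19 ÷ (172/9957) = 189183/172.
2.75⁶ = 1771561/4096 falls short of 189183/172 but 2.75⁷ = 19487171/16384 reaches it, so n = 7.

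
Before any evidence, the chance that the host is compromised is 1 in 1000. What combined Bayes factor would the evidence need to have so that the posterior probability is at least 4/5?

3996

Prior odds = 0.001/0.999 = 1/999.
Target odds = 0.8/0.2 = 4.
Required Bayes factor = 4 ÷ (1/999) = 3996.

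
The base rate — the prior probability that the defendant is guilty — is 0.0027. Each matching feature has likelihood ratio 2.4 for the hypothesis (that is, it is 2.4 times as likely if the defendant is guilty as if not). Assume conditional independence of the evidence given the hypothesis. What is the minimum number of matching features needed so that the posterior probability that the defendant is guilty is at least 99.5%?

13

Prior odds: 0.0027 ÷ 0.9973 = 27/9973.
Likelihood ratio per matching feature = 2.4.
Target posterior odds = 0.995/0.005 = 199.
Need (27/9973) × 2.4ⁿ ≥ 199, i.e. 2.4ⁿ ≥ 1984627/27.
2.4¹² ≈36520.3 falls short of 1984627/27 but 2.4¹³ ≈87648.8 reaches it, so n = 13.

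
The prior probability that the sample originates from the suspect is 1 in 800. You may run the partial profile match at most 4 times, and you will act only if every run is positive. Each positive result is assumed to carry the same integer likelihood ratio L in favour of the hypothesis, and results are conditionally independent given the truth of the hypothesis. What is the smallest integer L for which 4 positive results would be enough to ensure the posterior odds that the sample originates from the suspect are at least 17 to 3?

Prior odds = 0.00125/0.99875 = 1/799.
Target odds = 17/3.
Need L⁴ ≥ 17/3 ÷ (1/799) = 13583/3.
8⁴ = 4096 < 13583/3 ≤ 6561 = 9⁴, so L = 9.

9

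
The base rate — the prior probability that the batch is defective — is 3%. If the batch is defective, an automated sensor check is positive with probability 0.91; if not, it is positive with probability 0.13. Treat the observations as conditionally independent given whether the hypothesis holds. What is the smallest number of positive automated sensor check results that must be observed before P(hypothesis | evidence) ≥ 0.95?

Prior odds: 0.03 ÷ 0.97 = 3/97.
Likelihood ratio of a positive = 0.91/0.13 = 7.
Target odds: 0.95 ÷ 0.05 = 19.
Require 7ⁿ ≥ 19 ÷ (3/97) = 1843/3.
7³ = 343 falls short of 1843/3 but 7⁴ = 2401 reaches it, so n = 4.

4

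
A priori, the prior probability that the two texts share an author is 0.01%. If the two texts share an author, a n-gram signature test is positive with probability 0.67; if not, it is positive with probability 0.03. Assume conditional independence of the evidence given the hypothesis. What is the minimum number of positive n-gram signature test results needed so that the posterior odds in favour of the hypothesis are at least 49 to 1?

Prior odds = 0.0001/0.9999 = 1/9999.
Likelihood ratio of a positive = 0.67/0.03 = 67/3.
Target odds = 49.
Require (67/3)ⁿ ≥ 49 ÷ (1/9999) = 489951.
(67/3)⁴ = 20151121/81 falls short of 489951 but (67/3)⁵ ≈5.55607e+06 reaches it, so n = 5.

5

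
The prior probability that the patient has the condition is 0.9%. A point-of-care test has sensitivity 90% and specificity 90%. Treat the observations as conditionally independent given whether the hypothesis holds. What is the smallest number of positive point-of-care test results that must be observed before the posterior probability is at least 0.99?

5

Prior odds: 0.009 ÷ 0.991 = 9/991.
False-positive rate = 1 − 0.9 = 0.1; likelihood ratio of a positive = 0.9/0.1 = 9.
Target posterior odds = 0.99/0.01 = 99.
Need (9/991) × 9ⁿ ≥ 99, i.e. 9ⁿ ≥ 10901.
9⁴ = 6561 falls short of 10901 but 9⁵ = 59049 reaches it, so n = 5.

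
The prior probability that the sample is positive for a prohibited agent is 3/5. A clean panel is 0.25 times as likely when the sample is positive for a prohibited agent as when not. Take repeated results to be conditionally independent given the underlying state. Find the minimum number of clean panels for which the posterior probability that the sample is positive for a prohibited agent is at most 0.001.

6

Prior odds: 0.6 ÷ 0.4 = 1.5.
Likelihood ratio per clean panel = 0.25.
Target posterior odds = 0.001/0.999 = 1/999.
Need 1.5 × 0.25ⁿ ≤ 1/999, i.e. 0.25ⁿ ≤ 2/2997.
0.25⁵ = 1/1024 is still above 2/2997 but 0.25⁶ = 1/4096 is at or below it, so n = 6.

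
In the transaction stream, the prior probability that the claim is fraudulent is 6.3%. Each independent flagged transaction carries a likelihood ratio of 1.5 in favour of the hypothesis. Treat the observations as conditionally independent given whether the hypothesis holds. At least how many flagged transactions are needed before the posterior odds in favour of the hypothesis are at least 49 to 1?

17

Prior odds = 0.063/0.937 = 63/937.
Likelihood ratio per flagged transaction = 1.5.
Target odds = 49.
Need (63/937) × 1.5ⁿ ≥ 49, i.e. 1.5ⁿ ≥ 6559/9.
1.5¹⁶ = 43046721/65536 falls short of 6559/9 but 1.5¹⁷ = 129140163/131072 reaches it, so n = 17.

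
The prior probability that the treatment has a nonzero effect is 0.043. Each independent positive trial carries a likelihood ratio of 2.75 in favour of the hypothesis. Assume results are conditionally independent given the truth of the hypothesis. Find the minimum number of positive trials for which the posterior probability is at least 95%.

Prior odds = 0.043/0.957 = 43/957.
Likelihood ratio per positive trial = 2.75.
Target odds: 0.95 ÷ 0.05 = 19.
Need (43/957) × 2.75ⁿ ≥ 19, i.e. 2.75ⁿ ≥ 18183/43.
2.75⁵ = 161051/1024 falls short of 18183/43 but 2.75⁶ = 1771561/4096 reaches it, so n = 6.

6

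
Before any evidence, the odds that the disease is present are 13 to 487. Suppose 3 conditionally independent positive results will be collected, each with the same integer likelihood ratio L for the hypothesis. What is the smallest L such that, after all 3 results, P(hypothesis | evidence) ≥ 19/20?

Prior odds = 13/487.
Target odds = 0.95/0.05 = 19.
Need L³ ≥ 19 ÷ (13/487) = 9253/13.
8³ = 512 < 9253/13 ≤ 729 = 9³, so L = 9.

9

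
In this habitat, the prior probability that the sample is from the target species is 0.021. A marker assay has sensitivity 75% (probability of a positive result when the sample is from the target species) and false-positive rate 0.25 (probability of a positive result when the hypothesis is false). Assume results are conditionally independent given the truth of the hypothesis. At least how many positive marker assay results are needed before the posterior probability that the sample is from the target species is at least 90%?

Prior odds = 0.021/0.979 = 21/979.
Likelihood ratio of a positive result = 0.75/0.25 = 3.
Target odds: 0.9 ÷ 0.1 = 9.
Require 3ⁿ ≥ 9 ÷ (21/979) = 2937/7.
3⁵ = 243 falls short of 2937/7 but 3⁶ = 729 reaches it, so n = 6.

6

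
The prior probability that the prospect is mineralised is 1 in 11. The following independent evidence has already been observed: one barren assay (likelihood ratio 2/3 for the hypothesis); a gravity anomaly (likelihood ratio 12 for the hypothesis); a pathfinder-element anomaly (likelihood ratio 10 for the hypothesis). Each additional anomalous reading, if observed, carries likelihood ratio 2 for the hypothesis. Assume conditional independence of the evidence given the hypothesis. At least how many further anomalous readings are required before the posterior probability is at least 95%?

Prior odds = (1/11)/(10/11) = 0.1.
Combined Bayes factor of the evidence already in hand = (2/3) × 12 × 10 = 80.
Odds after that evidence = 0.1 × 80 = 8.
Target odds = 0.95/0.05 = 19.
Need 2ⁿ ≥ 19 ÷ 8 = 2.375.
2¹ = 2 falls short of 2.375 but 2² = 4 reaches it, so n = 2.

2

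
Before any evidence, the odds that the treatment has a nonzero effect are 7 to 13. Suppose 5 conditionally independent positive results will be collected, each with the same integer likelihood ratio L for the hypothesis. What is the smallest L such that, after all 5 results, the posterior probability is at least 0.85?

2

Prior odds = 7/13.
Target odds = 0.85/0.15 = 17/3.
Need L⁵ ≥ 17/3 ÷ (7/13) = 221/21.
1⁵ = 1 < 221/21 ≤ 32 = 2⁵, so L = 2.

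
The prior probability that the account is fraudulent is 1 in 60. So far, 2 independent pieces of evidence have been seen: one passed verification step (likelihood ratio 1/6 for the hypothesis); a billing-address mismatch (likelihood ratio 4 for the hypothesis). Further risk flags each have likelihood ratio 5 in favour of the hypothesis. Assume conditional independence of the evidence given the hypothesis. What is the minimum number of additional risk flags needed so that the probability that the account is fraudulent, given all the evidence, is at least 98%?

Prior odds = (1/60)/(59/60) = 1/59.
Combined Bayes factor of the evidence already in hand = (1/6) × 4 = 2/3.
Odds after that evidence = (1/59) × 2/3 = 2/177.
Target odds = 0.98/0.02 = 49.
Need 5ⁿ ≥ 49 ÷ (2/177) = 4336.5.
5⁵ = 3125 falls short of 4336.5 but 5⁶ = 15625 reaches it, so n = 6.

6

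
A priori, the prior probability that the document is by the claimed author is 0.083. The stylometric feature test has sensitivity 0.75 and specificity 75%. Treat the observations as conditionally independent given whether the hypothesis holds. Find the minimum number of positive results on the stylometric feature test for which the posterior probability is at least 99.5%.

8

Prior odds = 0.083/0.917 = 83/917.
False-positive rate = 1 − 0.75 = 0.25; likelihood ratio of a positive = 0.75/0.25 = 3.
Target odds: 0.995 ÷ 0.005 = 199.
Require 3ⁿ ≥ 199 ÷ (83/917) = 182483/83.
3⁷ = 2187 falls short of 182483/83 but 3⁸ = 6561 reaches it, so n = 8.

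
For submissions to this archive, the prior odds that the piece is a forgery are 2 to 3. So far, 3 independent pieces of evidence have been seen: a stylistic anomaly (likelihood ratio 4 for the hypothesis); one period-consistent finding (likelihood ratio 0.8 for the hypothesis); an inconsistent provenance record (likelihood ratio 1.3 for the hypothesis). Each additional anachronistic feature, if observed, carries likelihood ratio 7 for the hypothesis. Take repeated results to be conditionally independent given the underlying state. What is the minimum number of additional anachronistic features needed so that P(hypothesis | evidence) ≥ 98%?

2

Prior odds = 2/3.
Combined Bayes factor of the evidence already in hand = 4 × 0.8 × 1.3 = 4.16.
Odds after that evidence = (2/3) × 4.16 = 208/75.
Target odds = 0.98/0.02 = 49.
Need 7ⁿ ≥ 49 ÷ (208/75) = 3675/208.
7¹ = 7 falls short of 3675/208 but 7² = 49 reaches it, so n = 2.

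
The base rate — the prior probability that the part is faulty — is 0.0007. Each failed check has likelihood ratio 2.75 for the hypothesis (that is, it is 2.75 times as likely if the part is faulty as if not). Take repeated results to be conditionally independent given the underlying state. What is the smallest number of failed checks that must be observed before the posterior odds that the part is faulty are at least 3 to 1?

Prior odds: 0.0007 ÷ 0.9993 = 7/9993.
Likelihood ratio per failed check = 2.75.
Target odds = 3.
Require 2.75ⁿ ≥ 3 ÷ (7/9993) = 29979/7.
2.75⁸ = 214358881/65536 falls short of 29979/7 but 2.75⁹ ≈8994.86 reaches it, so n = 9.

9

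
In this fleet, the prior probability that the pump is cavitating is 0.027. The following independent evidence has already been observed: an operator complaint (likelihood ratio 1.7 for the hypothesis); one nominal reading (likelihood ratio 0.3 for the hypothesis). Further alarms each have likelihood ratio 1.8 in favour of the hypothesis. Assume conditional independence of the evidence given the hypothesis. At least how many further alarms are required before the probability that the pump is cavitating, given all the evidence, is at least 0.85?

Prior odds = 0.027/0.973 = 27/973.
Combined Bayes factor of the evidence already in hand = 1.7 × 0.3 = 0.51.
Odds after that evidence = (27/973) × 0.51 = 1377/97300.
Target odds = 0.85/0.15 = 17/3.
Need 1.8ⁿ ≥ 17/3 ÷ (1377/97300) = 97300/243.
1.8¹⁰ ≈357.047 falls short of 97300/243 but 1.8¹¹ ≈642.684 reaches it, so n = 11.

11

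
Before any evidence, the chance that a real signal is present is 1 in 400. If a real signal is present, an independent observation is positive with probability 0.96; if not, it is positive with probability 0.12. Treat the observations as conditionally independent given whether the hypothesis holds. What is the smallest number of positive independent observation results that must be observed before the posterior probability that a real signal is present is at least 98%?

5

Prior odds: 0.0025 ÷ 0.9975 = 1/399.
Likelihood ratio of a positive = 0.96/0.12 = 8.
Target posterior odds = 0.98/0.02 = 49.
Require 8ⁿ ≥ 49 ÷ (1/399) = 19551.
8⁴ = 4096 falls short of 19551 but 8⁵ = 32768 reaches it, so n = 5.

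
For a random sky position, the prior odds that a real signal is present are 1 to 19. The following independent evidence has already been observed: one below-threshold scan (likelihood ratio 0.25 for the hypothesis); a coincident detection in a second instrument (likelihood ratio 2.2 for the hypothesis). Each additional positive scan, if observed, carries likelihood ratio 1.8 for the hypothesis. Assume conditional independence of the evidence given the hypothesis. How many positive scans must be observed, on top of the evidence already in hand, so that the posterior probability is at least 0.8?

Prior odds = 1/19.
Combined Bayes factor of the evidence already in hand = 0.25 × 2.2 = 0.55.
Odds after that evidence = (1/19) × 0.55 = 11/380.
Target odds = 0.8/0.2 = 4.
Need 1.8ⁿ ≥ 4 ÷ (11/380) = 1520/11.
1.8⁸ = 43046721/390625 falls short of 1520/11 but 1.8⁹ = 387420489/1953125 reaches it, so n = 9.

9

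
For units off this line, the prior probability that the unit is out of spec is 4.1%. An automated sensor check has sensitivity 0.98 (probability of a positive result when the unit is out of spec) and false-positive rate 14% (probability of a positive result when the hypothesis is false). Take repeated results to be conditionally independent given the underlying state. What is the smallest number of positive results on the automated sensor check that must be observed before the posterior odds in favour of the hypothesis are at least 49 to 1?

Prior odds = 0.041/0.959 = 41/959.
Likelihood ratio of a positive result = 0.98/0.14 = 7.
Target odds = 49.
Need (41/959) × 7ⁿ ≥ 49, i.e. 7ⁿ ≥ 46991/41.
7³ = 343 falls short of 46991/41 but 7⁴ = 2401 reaches it, so n = 4.

4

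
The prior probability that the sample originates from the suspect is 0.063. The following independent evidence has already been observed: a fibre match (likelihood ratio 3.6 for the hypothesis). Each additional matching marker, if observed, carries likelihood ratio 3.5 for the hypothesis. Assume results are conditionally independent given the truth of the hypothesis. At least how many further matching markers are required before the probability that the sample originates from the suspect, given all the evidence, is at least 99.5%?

Prior odds = 0.063/0.937 = 63/937.
Bayes factor of the evidence already in hand = 3.6.
Odds after that evidence = (63/937) × 3.6 = 1134/4685.
Target odds = 0.995/0.005 = 199.
Need 3.5ⁿ ≥ 199 ÷ (1134/4685) = 932315/1134.
3.5⁵ = 525.21875 falls short of 932315/1134 but 3.5⁶ = 1838.265625 reaches it, so n = 6.

6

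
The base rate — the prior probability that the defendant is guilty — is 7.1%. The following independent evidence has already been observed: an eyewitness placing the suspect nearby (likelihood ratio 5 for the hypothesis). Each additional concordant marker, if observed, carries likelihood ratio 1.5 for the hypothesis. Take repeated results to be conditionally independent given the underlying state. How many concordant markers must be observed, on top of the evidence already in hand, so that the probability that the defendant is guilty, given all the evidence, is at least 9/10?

8

Prior odds = 0.071/0.929 = 71/929.
Bayes factor of the evidence already in hand = 5.
Odds after that evidence = (71/929) × 5 = 355/929.
Target odds = 0.9/0.1 = 9.
Need 1.5ⁿ ≥ 9 ÷ (355/929) = 8361/355.
1.5⁷ = 17.0859375 falls short of 8361/355 but 1.5⁸ = 25.62890625 reaches it, so n = 8.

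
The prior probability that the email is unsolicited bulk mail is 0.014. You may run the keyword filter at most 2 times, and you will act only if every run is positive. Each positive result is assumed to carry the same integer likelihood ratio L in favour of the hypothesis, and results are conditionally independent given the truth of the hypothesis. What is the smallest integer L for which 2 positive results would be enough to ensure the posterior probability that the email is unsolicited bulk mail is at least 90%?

26

Prior odds = 0.014/0.986 = 7/493.
Target odds = 0.9/0.1 = 9.
Need L² ≥ 9 ÷ (7/493) = 4437/7.
25² = 625 < 4437/7 ≤ 676 = 26², so L = 26.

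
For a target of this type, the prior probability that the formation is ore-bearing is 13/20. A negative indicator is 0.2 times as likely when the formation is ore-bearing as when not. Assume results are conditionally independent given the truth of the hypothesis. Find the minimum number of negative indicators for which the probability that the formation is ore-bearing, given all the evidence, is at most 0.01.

Prior odds: 0.65 ÷ 0.35 = 13/7.
Likelihood ratio per negative indicator = 0.2.
Target posterior odds = 0.01/0.99 = 1/99.
Need (13/7) × 0.2ⁿ ≤ 1/99, i.e. 0.2ⁿ ≤ 7/1287.
0.2³ = 0.008 is still above 7/1287 but 0.2⁴ = 0.0016 is at or below it, so n = 4.

4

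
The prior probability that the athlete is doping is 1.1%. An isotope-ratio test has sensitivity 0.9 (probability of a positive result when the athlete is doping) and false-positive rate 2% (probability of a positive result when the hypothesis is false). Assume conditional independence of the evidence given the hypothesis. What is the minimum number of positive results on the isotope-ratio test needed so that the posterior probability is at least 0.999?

Prior odds: 0.011 ÷ 0.989 = 11/989.
Likelihood ratio of a positive result = 0.9/0.02 = 45.
Target odds: 0.999 ÷ 0.001 = 999.
Require 45ⁿ ≥ 999 ÷ (11/989) = 988011/11.
45² = 2025 falls short of 988011/11 but 45³ = 91125 reaches it, so n = 3.

3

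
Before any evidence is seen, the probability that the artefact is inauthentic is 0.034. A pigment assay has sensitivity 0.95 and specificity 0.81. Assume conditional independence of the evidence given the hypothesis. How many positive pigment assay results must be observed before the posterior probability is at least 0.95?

4

Prior odds = 0.034/0.966 = 17/483.
False-positive rate = 1 − 0.81 = 0.19; likelihood ratio of a positive = 0.95/0.19 = 5.
Target odds: 0.95 ÷ 0.05 = 19.
Require 5ⁿ ≥ 19 ÷ (17/483) = 9177/17.
5³ = 125 falls short of 9177/17 but 5⁴ = 625 reaches it, so n = 4.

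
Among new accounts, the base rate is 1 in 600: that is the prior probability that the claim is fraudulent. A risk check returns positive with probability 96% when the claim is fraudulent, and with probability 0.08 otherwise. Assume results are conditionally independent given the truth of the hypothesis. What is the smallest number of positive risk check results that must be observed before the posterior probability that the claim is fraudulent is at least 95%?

4

Prior odds: (1/600) ÷ (599/600) = 1/599.
Likelihood ratio of a positive result = 0.96/0.08 = 12.
Target odds: 0.95 ÷ 0.05 = 19.
Need (1/599) × 12ⁿ ≥ 19, i.e. 12ⁿ ≥ 11381.
12³ = 1728 falls short of 11381 but 12⁴ = 20736 reaches it, so n = 4.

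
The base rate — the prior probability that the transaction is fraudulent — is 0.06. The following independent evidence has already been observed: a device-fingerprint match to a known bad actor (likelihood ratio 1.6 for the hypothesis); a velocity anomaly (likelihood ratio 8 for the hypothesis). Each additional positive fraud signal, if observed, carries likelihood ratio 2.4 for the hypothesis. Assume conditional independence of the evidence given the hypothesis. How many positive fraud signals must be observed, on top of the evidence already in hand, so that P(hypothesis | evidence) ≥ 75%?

2

Prior odds = 0.06/0.94 = 3/47.
Combined Bayes factor of the evidence already in hand = 1.6 × 8 = 12.8.
Odds after that evidence = (3/47) × 12.8 = 192/235.
Target odds = 0.75/0.25 = 3.
Need 2.4ⁿ ≥ 3 ÷ (192/235) = 3.671875.
2.4¹ = 2.4 falls short of 3.671875 but 2.4² = 5.76 reaches it, so n = 2.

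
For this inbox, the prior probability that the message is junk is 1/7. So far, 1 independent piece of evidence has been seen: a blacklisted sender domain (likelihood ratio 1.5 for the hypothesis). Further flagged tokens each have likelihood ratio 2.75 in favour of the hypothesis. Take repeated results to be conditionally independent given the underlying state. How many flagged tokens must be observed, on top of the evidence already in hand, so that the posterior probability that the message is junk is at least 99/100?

Prior odds = (1/7)/(6/7) = 1/6.
Bayes factor of the evidence already in hand = 1.5.
Odds after that evidence = (1/6) × 1.5 = 0.25.
Target odds = 0.99/0.01 = 99.
Need 2.75ⁿ ≥ 99 ÷ 0.25 = 396.
2.75⁵ = 161051/1024 falls short of 396 but 2.75⁶ = 1771561/4096 reaches it, so n = 6.

6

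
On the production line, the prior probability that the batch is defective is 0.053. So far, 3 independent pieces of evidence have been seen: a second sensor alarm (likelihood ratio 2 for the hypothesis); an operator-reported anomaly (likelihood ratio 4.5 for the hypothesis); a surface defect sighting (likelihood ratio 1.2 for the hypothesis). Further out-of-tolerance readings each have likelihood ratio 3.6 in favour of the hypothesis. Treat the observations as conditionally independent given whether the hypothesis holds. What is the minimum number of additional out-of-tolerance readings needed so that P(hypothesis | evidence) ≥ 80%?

2

Prior odds = 0.053/0.947 = 53/947.
Combined Bayes factor of the evidence already in hand = 2 × 4.5 × 1.2 = 10.8.
Odds after that evidence = (53/947) × 10.8 = 2862/4735.
Target odds = 0.8/0.2 = 4.
Need 3.6ⁿ ≥ 4 ÷ (2862/4735) = 9470/1431.
3.6¹ = 3.6 falls short of 9470/1431 but 3.6² = 12.96 reaches it, so n = 2.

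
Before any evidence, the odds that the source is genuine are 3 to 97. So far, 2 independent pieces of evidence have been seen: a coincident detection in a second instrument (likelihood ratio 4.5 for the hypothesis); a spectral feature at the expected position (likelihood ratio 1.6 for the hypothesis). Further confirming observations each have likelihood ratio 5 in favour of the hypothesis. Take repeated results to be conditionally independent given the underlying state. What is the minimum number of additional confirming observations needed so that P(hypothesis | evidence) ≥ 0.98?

4

Prior odds = 3/97.
Combined Bayes factor of the evidence already in hand = 4.5 × 1.6 = 7.2.
Odds after that evidence = (3/97) × 7.2 = 108/485.
Target odds = 0.98/0.02 = 49.
Need 5ⁿ ≥ 49 ÷ (108/485) = 23765/108.
5³ = 125 falls short of 23765/108 but 5⁴ = 625 reaches it, so n = 4.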